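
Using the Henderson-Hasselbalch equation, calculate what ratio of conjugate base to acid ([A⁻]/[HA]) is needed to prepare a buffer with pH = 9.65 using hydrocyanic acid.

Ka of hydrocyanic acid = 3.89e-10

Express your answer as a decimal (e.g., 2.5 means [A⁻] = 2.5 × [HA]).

pKa = -log(3.89e-10) = 9.4101. pH = pKa + log([A⁻]/[HA]), so log([A⁻]/[HA]) = pH − pKa = 9.65 − 9.4101 = 0.2399. [A⁻]/[HA] = 10^(0.2399) = 1.74

[A⁻]/[HA] = 1.74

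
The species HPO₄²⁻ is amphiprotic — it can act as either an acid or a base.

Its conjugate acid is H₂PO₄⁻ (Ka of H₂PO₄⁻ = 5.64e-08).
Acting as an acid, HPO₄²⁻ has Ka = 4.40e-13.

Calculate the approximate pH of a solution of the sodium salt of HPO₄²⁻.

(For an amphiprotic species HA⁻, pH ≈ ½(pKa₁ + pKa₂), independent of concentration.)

pKa₁ = -log(5.64e-08) = 7.25; pKa₂ = -log(4.40e-13) = 12.36. For an amphiprotic species, pH ≈ ½(pKa₁ + pKa₂) = ½(7.25 + 12.36) = 9.80.

pH = 9.80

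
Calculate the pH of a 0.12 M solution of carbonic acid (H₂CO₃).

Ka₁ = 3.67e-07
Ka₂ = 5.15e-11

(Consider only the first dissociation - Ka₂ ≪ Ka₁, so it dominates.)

First dissociation dominates. From Ka₁ = [H⁺][HA⁻]/[H₂A], x² + Ka₁·x − Ka₁·C = 0 with C = 0.12 M and Ka₁ = 3.67e-07. Solving: [H⁺] = (−Ka₁ + √(Ka₁² + 4·Ka₁·C)) / 2 = 2.0967e-04 M. pH = -log(2.0967e-04) = 3.68.

pH = 3.68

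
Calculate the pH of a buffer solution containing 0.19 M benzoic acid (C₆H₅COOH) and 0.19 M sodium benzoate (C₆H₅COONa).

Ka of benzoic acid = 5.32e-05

pKa = -log(5.32e-05) = 4.27. pH = pKa + log([A⁻]/[HA]) = 4.27 + log(0.19/0.19)

pH = 4.27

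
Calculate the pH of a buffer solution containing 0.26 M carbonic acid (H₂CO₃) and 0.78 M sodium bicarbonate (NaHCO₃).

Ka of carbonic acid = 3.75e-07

pKa = -log(3.75e-07) = 6.43. pH = pKa + log([A⁻]/[HA]) = 6.43 + log(0.78/0.26)

pH = 6.90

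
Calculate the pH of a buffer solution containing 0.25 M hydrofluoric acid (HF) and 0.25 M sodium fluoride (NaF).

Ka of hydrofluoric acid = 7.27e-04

pKa = -log(7.27e-04) = 3.14. pH = pKa + log([A⁻]/[HA]) = 3.14 + log(0.25/0.25)

pH = 3.14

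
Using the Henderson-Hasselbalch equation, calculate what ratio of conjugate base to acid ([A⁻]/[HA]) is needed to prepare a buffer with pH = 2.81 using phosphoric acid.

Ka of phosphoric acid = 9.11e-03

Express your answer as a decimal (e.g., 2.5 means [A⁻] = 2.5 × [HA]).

pKa = -log(9.11e-03) = 2.0405. pH = pKa + log([A⁻]/[HA]), so log([A⁻]/[HA]) = pH − pKa = 2.81 − 2.0405 = 0.7695. [A⁻]/[HA] = 10^(0.7695) = 5.88

[A⁻]/[HA] = 5.88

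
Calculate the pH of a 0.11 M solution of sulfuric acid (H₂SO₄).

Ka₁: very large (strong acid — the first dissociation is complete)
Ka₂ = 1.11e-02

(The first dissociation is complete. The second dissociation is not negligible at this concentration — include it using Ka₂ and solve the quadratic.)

First dissociation is complete: [H⁺]₀ = [HSO₄⁻]₀ = C = 0.11 M. Second dissociation HSO₄⁻ ⇌ H⁺ + SO₄²⁻: let x = [SO₄²⁻]. Ka₂ = (C + x)·x / (C − x) = 1.11e-02 → x² + (C + Ka₂)·x − Ka₂·C = 0 → x² + 0.12110·x − 1.221e-03 = 0. x = (−0.12110 + √(0.12110² + 4 × 1.221e-03)) / 2 = 9.3592e-03 M. [H⁺] = C + x = 0.11 + 9.3592e-03 = 1.1936e-01 M. pH = -log(1.1936e-01) = 0.92.

pH = 0.92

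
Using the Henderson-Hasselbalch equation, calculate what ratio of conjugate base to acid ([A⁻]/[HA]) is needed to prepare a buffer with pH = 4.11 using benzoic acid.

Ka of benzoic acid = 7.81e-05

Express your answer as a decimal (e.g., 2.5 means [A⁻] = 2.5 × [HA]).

pKa = -log(7.81e-05) = 4.1073. pH = pKa + log([A⁻]/[HA]), so log([A⁻]/[HA]) = pH − pKa = 4.11 − 4.1073 = 0.0027. [A⁻]/[HA] = 10^(0.0027) = 1.01

[A⁻]/[HA] = 1.01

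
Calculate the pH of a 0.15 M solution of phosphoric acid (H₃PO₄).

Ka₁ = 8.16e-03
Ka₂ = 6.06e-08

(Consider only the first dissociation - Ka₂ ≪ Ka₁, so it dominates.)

First dissociation dominates. From Ka₁ = [H⁺][HA⁻]/[H₂A], x² + Ka₁·x − Ka₁·C = 0 with C = 0.15 M and Ka₁ = 8.16e-03. Solving: [H⁺] = (−Ka₁ + √(Ka₁² + 4·Ka₁·C)) / 2 = 3.1143e-02 M. pH = -log(3.1143e-02) = 1.51.

pH = 1.51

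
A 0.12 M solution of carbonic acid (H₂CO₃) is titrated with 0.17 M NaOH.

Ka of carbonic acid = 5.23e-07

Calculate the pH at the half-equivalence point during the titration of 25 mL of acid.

At half-equivalence [HA] = [A⁻], so Henderson-Hasselbalch gives pH = pKa = -log(5.23e-07) = 6.28.

pH = pKa = 6.28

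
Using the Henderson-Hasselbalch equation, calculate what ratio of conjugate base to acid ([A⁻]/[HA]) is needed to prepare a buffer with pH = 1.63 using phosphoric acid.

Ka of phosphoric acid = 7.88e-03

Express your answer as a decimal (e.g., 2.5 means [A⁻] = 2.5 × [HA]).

pKa = -log(7.88e-03) = 2.1035. pH = pKa + log([A⁻]/[HA]), so log([A⁻]/[HA]) = pH − pKa = 1.63 − 2.1035 = -0.4735. [A⁻]/[HA] = 10^(-0.4735) = 0.336

[A⁻]/[HA] = 0.336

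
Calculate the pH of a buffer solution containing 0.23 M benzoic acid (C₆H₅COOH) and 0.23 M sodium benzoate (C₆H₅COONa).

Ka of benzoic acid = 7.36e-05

pKa = -log(7.36e-05) = 4.13. pH = pKa + log([A⁻]/[HA]) = 4.13 + log(0.23/0.23)

pH = 4.13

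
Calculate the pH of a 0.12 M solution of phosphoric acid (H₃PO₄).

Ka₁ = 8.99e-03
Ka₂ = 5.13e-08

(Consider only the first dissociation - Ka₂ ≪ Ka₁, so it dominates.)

First dissociation dominates. From Ka₁ = [H⁺][HA⁻]/[H₂A], x² + Ka₁·x − Ka₁·C = 0 with C = 0.12 M and Ka₁ = 8.99e-03. Solving: [H⁺] = (−Ka₁ + √(Ka₁² + 4·Ka₁·C)) / 2 = 2.8656e-02 M. pH = -log(2.8656e-02) = 1.54.

pH = 1.54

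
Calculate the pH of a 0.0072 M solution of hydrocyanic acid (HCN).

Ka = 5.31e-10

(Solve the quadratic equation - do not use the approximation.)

x² + Ka×x - Ka×C = 0. Using quadratic formula: [H⁺] = 1.9550e-06

pH = 5.71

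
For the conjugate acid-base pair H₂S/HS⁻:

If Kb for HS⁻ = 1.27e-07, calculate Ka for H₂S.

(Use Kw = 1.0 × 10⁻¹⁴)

For a conjugate pair Ka × Kb = Kw, so Ka = Kw/Kb = 1.0 × 10⁻¹⁴ / 1.27e-07 = 7.87e-08.

K_a = 7.87e-08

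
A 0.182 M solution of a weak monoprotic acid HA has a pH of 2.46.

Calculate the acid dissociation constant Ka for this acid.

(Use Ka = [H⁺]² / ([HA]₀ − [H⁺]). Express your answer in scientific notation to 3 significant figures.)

[H⁺] = 10^(−pH) = 10^(−2.46) = 3.467e-03 M. For HA ⇌ H⁺ + A⁻, Ka = [H⁺][A⁻]/[HA] = [H⁺]² / ([HA]₀ − [H⁺]) = (3.467e-03)² / (0.182 − 3.467e-03) = 6.73e-05.

K_a = 6.73e-05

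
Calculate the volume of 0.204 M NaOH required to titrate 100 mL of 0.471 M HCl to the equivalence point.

At equivalence: moles acid = moles base. moles HCl = 0.471 × 100/1000 = 0.0471 mol. V_base = moles / 0.204 × 1000 = 230.9 mL.

V_{base} = 230.9 mL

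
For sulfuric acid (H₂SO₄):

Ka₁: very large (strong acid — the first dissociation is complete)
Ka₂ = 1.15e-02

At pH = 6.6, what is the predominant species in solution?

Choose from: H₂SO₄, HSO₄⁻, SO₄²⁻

The first dissociation is complete, so H₂SO₄ itself is never the predominant species in water; pKa₂ = -log(1.15e-02) = 1.94. For a polyprotic acid the predominant species crosses at each pKa: below pKa_n the protonated form dominates, above it the deprotonated form does. At pH = 6.6, the predominant species is SO₄²⁻.

SO₄²⁻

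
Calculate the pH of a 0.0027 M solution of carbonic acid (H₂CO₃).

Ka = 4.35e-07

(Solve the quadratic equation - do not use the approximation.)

x² + Ka×x - Ka×C = 0. Using quadratic formula: [H⁺] = 3.4054e-05

pH = 4.47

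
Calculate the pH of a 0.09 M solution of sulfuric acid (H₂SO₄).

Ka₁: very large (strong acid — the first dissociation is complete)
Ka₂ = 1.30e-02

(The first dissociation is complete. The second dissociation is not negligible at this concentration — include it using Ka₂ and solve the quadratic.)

First dissociation is complete: [H⁺]₀ = [HSO₄⁻]₀ = C = 0.09 M. Second dissociation HSO₄⁻ ⇌ H⁺ + SO₄²⁻: let x = [SO₄²⁻]. Ka₂ = (C + x)·x / (C − x) = 1.30e-02 → x² + (C + Ka₂)·x − Ka₂·C = 0 → x² + 0.10300·x − 1.170e-03 = 0. x = (−0.10300 + √(0.10300² + 4 × 1.170e-03)) / 2 = 1.0324e-02 M. [H⁺] = C + x = 0.09 + 1.0324e-02 = 1.0032e-01 M. pH = -log(1.0032e-01) = 1.00.

pH = 1.00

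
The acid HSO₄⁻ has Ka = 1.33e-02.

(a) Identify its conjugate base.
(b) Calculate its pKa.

(a) The conjugate base is formed by removing one H⁺ from HSO₄⁻, giving SO₄²⁻. (b) pKa = -log(Ka) = -log(1.33e-02) = 1.88.

Conjugate base: SO₄²⁻; pK_a = 1.88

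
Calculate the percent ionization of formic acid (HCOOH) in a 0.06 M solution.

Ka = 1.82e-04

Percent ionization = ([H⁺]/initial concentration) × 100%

Using Ka equilibrium: x² + Ka×x - Ka×C = 0. Solving: [H⁺] = 3.2148e-03. Percent = (3.2148e-03/0.06) × 100

Percent ionization = 5.36%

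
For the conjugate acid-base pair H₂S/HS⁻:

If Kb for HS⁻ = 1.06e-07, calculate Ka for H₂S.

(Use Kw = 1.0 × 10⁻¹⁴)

For a conjugate pair Ka × Kb = Kw, so Ka = Kw/Kb = 1.0 × 10⁻¹⁴ / 1.06e-07 = 9.43e-08.

K_a = 9.43e-08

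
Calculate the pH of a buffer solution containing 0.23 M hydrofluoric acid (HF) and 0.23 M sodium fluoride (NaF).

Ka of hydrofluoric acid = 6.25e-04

pKa = -log(6.25e-04) = 3.20. pH = pKa + log([A⁻]/[HA]) = 3.20 + log(0.23/0.23)

pH = 3.20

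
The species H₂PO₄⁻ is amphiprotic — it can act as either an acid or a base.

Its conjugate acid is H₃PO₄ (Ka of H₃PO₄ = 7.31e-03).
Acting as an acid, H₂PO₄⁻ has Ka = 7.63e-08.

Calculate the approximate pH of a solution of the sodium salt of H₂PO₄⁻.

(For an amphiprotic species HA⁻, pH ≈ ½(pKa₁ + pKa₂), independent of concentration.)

pKa₁ = -log(7.31e-03) = 2.14; pKa₂ = -log(7.63e-08) = 7.12. For an amphiprotic species, pH ≈ ½(pKa₁ + pKa₂) = ½(2.14 + 7.12) = 4.63.

pH = 4.63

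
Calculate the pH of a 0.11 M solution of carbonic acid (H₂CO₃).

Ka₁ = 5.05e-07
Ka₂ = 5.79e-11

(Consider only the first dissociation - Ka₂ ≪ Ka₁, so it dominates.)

First dissociation dominates. From Ka₁ = [H⁺][HA⁻]/[H₂A], x² + Ka₁·x − Ka₁·C = 0 with C = 0.11 M and Ka₁ = 5.05e-07. Solving: [H⁺] = (−Ka₁ + √(Ka₁² + 4·Ka₁·C)) / 2 = 2.3544e-04 M. pH = -log(2.3544e-04) = 3.63.

pH = 3.63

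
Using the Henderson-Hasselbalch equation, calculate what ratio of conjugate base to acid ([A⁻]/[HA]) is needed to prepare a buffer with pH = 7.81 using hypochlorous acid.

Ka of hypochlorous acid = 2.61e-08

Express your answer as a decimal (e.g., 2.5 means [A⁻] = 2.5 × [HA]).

pKa = -log(2.61e-08) = 7.5834. pH = pKa + log([A⁻]/[HA]), so log([A⁻]/[HA]) = pH − pKa = 7.81 − 7.5834 = 0.2266. [A⁻]/[HA] = 10^(0.2266) = 1.69

[A⁻]/[HA] = 1.69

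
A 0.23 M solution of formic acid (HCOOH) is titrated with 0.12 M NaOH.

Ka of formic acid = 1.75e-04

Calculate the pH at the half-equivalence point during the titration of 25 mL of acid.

At half-equivalence [HA] = [A⁻], so Henderson-Hasselbalch gives pH = pKa = -log(1.75e-04) = 3.76.

pH = pKa = 3.76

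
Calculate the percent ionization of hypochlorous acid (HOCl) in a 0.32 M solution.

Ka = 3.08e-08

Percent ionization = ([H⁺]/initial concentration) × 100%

Using Ka equilibrium: x² + Ka×x - Ka×C = 0. Solving: [H⁺] = 9.9262e-05. Percent = (9.9262e-05/0.32) × 100

Percent ionization = 0.031%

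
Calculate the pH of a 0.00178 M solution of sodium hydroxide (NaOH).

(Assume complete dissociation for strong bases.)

[OH⁻] = 0.00178 M for strong base. pOH = -log[OH⁻] = 2.75, pH = 14 - pOH

pH = 11.25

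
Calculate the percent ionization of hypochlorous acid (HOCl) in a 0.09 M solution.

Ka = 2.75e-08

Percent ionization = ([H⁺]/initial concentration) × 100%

Using Ka equilibrium: x² + Ka×x - Ka×C = 0. Solving: [H⁺] = 4.9736e-05. Percent = (4.9736e-05/0.09) × 100

Percent ionization = 0.0553%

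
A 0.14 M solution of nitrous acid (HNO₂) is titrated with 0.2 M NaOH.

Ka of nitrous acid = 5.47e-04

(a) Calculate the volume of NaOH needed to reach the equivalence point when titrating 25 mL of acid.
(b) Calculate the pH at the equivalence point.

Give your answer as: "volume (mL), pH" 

moles acid = 0.14 × 25/1000 = 0.0035 mol; V_base = moles/0.2 × 1000 = 17.5 mL. At equivalence only the conjugate base is present: [A⁻] = 0.0035/0.043 = 8.2353e-02 M. Kb = Kw/Ka = 1.83e-11; [OH⁻] = √(Kb × [A⁻]) = 1.2270e-06; pOH = 5.91; pH = 14 - pOH = 8.09.

V = 17.5 mL, pH = 8.09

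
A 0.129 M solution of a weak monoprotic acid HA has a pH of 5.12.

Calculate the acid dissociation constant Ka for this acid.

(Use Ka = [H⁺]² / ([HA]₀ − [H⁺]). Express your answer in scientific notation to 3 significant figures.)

[H⁺] = 10^(−pH) = 10^(−5.12) = 7.586e-06 M. For HA ⇌ H⁺ + A⁻, Ka = [H⁺][A⁻]/[HA] = [H⁺]² / ([HA]₀ − [H⁺]) = (7.586e-06)² / (0.129 − 7.586e-06) = 4.46e-10.

K_a = 4.46e-10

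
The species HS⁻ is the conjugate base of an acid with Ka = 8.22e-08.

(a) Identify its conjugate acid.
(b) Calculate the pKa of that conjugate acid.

(a) The conjugate acid is formed by adding one H⁺ to HS⁻, giving H₂S. (b) pKa = -log(Ka) = -log(8.22e-08) = 7.09.

Conjugate acid: H₂S; pK_a = 7.09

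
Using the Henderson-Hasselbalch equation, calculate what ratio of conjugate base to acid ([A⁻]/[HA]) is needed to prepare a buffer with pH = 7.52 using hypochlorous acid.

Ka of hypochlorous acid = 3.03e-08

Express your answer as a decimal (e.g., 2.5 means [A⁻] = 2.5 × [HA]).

pKa = -log(3.03e-08) = 7.5186. pH = pKa + log([A⁻]/[HA]), so log([A⁻]/[HA]) = pH − pKa = 7.52 − 7.5186 = 0.0014. [A⁻]/[HA] = 10^(0.0014) = 1.00

[A⁻]/[HA] = 1.00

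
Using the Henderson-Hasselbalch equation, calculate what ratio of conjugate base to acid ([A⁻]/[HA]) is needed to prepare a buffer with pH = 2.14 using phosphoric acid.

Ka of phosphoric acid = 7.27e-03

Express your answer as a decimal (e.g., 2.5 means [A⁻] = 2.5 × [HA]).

pKa = -log(7.27e-03) = 2.1385. pH = pKa + log([A⁻]/[HA]), so log([A⁻]/[HA]) = pH − pKa = 2.14 − 2.1385 = 0.0015. [A⁻]/[HA] = 10^(0.0015) = 1.00

[A⁻]/[HA] = 1.00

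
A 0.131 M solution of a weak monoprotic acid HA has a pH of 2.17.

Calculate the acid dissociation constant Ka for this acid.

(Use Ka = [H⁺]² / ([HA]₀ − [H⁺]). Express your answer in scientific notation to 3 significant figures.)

[H⁺] = 10^(−pH) = 10^(−2.17) = 6.761e-03 M. For HA ⇌ H⁺ + A⁻, Ka = [H⁺][A⁻]/[HA] = [H⁺]² / ([HA]₀ − [H⁺]) = (6.761e-03)² / (0.131 − 6.761e-03) = 3.68e-04.

K_a = 3.68e-04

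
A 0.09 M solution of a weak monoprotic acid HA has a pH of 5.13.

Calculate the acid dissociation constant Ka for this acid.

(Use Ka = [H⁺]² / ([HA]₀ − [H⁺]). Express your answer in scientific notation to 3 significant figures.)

[H⁺] = 10^(−pH) = 10^(−5.13) = 7.413e-06 M. For HA ⇌ H⁺ + A⁻, Ka = [H⁺][A⁻]/[HA] = [H⁺]² / ([HA]₀ − [H⁺]) = (7.413e-06)² / (0.09 − 7.413e-06) = 6.11e-10.

K_a = 6.11e-10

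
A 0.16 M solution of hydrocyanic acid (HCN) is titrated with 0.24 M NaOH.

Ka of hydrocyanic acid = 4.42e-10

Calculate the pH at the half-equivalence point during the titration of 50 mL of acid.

At half-equivalence [HA] = [A⁻], so Henderson-Hasselbalch gives pH = pKa = -log(4.42e-10) = 9.35.

pH = pKa = 9.35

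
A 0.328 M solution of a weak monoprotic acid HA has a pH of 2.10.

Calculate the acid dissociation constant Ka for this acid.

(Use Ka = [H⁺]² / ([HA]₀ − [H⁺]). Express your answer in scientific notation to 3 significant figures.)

[H⁺] = 10^(−pH) = 10^(−2.10) = 7.943e-03 M. For HA ⇌ H⁺ + A⁻, Ka = [H⁺][A⁻]/[HA] = [H⁺]² / ([HA]₀ − [H⁺]) = (7.943e-03)² / (0.328 − 7.943e-03) = 1.97e-04.

K_a = 1.97e-04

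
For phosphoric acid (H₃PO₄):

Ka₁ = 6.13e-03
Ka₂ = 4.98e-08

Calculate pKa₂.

pKa₂ = -log(Ka₂) = -log(4.98e-08) = 7.30.

pK_{a2} = 7.30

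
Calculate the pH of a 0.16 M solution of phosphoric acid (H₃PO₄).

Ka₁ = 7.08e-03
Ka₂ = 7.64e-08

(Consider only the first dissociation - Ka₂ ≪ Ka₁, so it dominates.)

First dissociation dominates. From Ka₁ = [H⁺][HA⁻]/[H₂A], x² + Ka₁·x − Ka₁·C = 0 with C = 0.16 M and Ka₁ = 7.08e-03. Solving: [H⁺] = (−Ka₁ + √(Ka₁² + 4·Ka₁·C)) / 2 = 3.0303e-02 M. pH = -log(3.0303e-02) = 1.52.

pH = 1.52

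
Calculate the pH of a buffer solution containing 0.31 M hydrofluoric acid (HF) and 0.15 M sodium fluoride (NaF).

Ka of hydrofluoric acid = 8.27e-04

pKa = -log(8.27e-04) = 3.08. pH = pKa + log([A⁻]/[HA]) = 3.08 + log(0.15/0.31)

pH = 2.77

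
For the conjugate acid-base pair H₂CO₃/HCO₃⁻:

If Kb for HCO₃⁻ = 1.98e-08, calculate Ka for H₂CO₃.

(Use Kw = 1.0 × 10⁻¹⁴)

For a conjugate pair Ka × Kb = Kw, so Ka = Kw/Kb = 1.0 × 10⁻¹⁴ / 1.98e-08 = 5.05e-07.

K_a = 5.05e-07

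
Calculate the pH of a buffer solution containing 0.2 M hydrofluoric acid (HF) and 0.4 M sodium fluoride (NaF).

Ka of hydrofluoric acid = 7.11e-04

pKa = -log(7.11e-04) = 3.15. pH = pKa + log([A⁻]/[HA]) = 3.15 + log(0.4/0.2)

pH = 3.45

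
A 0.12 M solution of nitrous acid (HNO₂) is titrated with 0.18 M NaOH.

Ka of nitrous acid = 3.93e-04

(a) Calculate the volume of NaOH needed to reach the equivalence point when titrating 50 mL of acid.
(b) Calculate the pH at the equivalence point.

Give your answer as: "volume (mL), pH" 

moles acid = 0.12 × 50/1000 = 0.006 mol; V_base = moles/0.18 × 1000 = 33.3 mL. At equivalence only the conjugate base is present: [A⁻] = 0.006/0.083 = 7.2000e-02 M. Kb = Kw/Ka = 2.54e-11; [OH⁻] = √(Kb × [A⁻]) = 1.3535e-06; pOH = 5.87; pH = 14 - pOH = 8.13.

V = 33.3 mL, pH = 8.13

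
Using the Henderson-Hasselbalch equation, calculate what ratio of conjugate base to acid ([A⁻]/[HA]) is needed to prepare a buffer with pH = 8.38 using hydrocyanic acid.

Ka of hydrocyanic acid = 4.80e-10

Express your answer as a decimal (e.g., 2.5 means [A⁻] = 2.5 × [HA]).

pKa = -log(4.80e-10) = 9.3188. pH = pKa + log([A⁻]/[HA]), so log([A⁻]/[HA]) = pH − pKa = 8.38 − 9.3188 = -0.9388. [A⁻]/[HA] = 10^(-0.9388) = 0.115

[A⁻]/[HA] = 0.115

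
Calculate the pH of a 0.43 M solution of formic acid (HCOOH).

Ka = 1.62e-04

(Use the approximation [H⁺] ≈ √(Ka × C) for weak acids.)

[H⁺] = √(Ka × C) = √(1.62e-04 × 0.43) = 8.3463e-03. pH = -log(8.3463e-03)

pH = 2.08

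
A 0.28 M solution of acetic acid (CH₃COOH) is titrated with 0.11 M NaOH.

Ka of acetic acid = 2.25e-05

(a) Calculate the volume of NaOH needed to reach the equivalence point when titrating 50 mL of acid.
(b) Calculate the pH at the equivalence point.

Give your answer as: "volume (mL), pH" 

moles acid = 0.28 × 50/1000 = 0.014 mol; V_base = moles/0.11 × 1000 = 127.3 mL. At equivalence only the conjugate base is present: [A⁻] = 0.014/0.177 = 7.8974e-02 M. Kb = Kw/Ka = 4.44e-10; [OH⁻] = √(Kb × [A⁻]) = 5.9245e-06; pOH = 5.23; pH = 14 - pOH = 8.77.

V = 127.3 mL, pH = 8.77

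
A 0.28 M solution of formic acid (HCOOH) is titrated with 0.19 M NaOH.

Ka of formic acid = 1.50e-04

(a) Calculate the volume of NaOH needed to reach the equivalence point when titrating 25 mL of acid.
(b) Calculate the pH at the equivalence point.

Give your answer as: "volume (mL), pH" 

moles acid = 0.28 × 25/1000 = 0.007 mol; V_base = moles/0.19 × 1000 = 36.8 mL. At equivalence only the conjugate base is present: [A⁻] = 0.007/0.062 = 1.1319e-01 M. Kb = Kw/Ka = 6.67e-11; [OH⁻] = √(Kb × [A⁻]) = 2.7470e-06; pOH = 5.56; pH = 14 - pOH = 8.44.

V = 36.8 mL, pH = 8.44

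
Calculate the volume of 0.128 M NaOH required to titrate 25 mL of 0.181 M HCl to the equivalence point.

At equivalence: moles acid = moles base. moles HCl = 0.181 × 25/1000 = 0.004525 mol. V_base = moles / 0.128 × 1000 = 35.4 mL.

V_{base} = 35.4 mL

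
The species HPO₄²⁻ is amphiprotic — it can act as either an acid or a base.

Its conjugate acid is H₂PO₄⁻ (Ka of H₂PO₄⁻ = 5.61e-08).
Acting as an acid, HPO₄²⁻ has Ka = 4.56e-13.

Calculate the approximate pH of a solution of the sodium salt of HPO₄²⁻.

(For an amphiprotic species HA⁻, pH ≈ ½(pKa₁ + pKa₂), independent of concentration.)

pKa₁ = -log(5.61e-08) = 7.25; pKa₂ = -log(4.56e-13) = 12.34. For an amphiprotic species, pH ≈ ½(pKa₁ + pKa₂) = ½(7.25 + 12.34) = 9.80.

pH = 9.80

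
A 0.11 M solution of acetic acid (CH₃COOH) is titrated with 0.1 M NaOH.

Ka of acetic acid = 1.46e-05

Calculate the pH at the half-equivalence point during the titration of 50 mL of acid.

At half-equivalence [HA] = [A⁻], so Henderson-Hasselbalch gives pH = pKa = -log(1.46e-05) = 4.84.

pH = pKa = 4.84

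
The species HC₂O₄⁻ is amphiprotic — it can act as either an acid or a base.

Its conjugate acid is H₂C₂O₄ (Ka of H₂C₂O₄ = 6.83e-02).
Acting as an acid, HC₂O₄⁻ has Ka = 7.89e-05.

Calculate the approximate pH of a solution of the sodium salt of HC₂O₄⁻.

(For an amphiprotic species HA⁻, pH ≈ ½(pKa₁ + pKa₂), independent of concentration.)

pKa₁ = -log(6.83e-02) = 1.17; pKa₂ = -log(7.89e-05) = 4.10. For an amphiprotic species, pH ≈ ½(pKa₁ + pKa₂) = ½(1.17 + 4.10) = 2.63.

pH = 2.63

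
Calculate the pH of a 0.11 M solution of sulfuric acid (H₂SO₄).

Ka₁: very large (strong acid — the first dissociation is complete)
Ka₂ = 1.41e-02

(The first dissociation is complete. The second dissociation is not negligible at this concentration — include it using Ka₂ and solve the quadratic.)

First dissociation is complete: [H⁺]₀ = [HSO₄⁻]₀ = C = 0.11 M. Second dissociation HSO₄⁻ ⇌ H⁺ + SO₄²⁻: let x = [SO₄²⁻]. Ka₂ = (C + x)·x / (C − x) = 1.41e-02 → x² + (C + Ka₂)·x − Ka₂·C = 0 → x² + 0.12410·x − 1.551e-03 = 0. x = (−0.12410 + √(0.12410² + 4 × 1.551e-03)) / 2 = 1.1443e-02 M. [H⁺] = C + x = 0.11 + 1.1443e-02 = 1.2144e-01 M. pH = -log(1.2144e-01) = 0.92.

pH = 0.92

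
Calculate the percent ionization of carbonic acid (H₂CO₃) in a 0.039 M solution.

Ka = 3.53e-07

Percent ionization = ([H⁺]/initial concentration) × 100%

Using Ka equilibrium: x² + Ka×x - Ka×C = 0. Solving: [H⁺] = 1.1716e-04. Percent = (1.1716e-04/0.039) × 100

Percent ionization = 0.3%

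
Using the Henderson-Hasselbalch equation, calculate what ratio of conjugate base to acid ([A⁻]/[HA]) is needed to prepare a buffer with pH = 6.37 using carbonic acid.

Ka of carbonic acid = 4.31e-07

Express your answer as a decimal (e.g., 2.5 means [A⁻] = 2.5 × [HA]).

pKa = -log(4.31e-07) = 6.3655. pH = pKa + log([A⁻]/[HA]), so log([A⁻]/[HA]) = pH − pKa = 6.37 − 6.3655 = 0.0045. [A⁻]/[HA] = 10^(0.0045) = 1.01

[A⁻]/[HA] = 1.01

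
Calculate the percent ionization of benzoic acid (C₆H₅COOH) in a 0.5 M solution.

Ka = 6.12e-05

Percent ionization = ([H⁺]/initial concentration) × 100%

Using Ka equilibrium: x² + Ka×x - Ka×C = 0. Solving: [H⁺] = 5.5012e-03. Percent = (5.5012e-03/0.5) × 100

Percent ionization = 1.1%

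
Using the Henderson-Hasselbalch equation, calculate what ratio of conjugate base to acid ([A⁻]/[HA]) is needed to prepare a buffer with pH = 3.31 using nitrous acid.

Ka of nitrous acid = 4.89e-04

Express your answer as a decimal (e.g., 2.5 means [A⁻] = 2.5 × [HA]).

pKa = -log(4.89e-04) = 3.3107. pH = pKa + log([A⁻]/[HA]), so log([A⁻]/[HA]) = pH − pKa = 3.31 − 3.3107 = -0.0007. [A⁻]/[HA] = 10^(-0.0007) = 0.998

[A⁻]/[HA] = 0.998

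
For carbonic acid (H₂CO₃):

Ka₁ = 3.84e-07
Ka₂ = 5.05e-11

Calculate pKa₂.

pKa₂ = -log(Ka₂) = -log(5.05e-11) = 10.30.

pK_{a2} = 10.30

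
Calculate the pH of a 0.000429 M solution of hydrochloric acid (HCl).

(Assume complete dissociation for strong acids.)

[H⁺] = 0.000429 M for strong acid. pH = -log[H⁺] = -log(0.000429)

pH = 3.37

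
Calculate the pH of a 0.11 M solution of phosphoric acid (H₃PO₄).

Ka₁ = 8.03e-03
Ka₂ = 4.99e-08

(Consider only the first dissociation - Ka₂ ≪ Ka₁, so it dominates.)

First dissociation dominates. From Ka₁ = [H⁺][HA⁻]/[H₂A], x² + Ka₁·x − Ka₁·C = 0 with C = 0.11 M and Ka₁ = 8.03e-03. Solving: [H⁺] = (−Ka₁ + √(Ka₁² + 4·Ka₁·C)) / 2 = 2.5975e-02 M. pH = -log(2.5975e-02) = 1.59.

pH = 1.59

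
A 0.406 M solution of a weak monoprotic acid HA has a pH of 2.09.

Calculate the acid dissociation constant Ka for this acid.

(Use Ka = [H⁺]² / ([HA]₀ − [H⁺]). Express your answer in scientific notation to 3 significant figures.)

[H⁺] = 10^(−pH) = 10^(−2.09) = 8.128e-03 M. For HA ⇌ H⁺ + A⁻, Ka = [H⁺][A⁻]/[HA] = [H⁺]² / ([HA]₀ − [H⁺]) = (8.128e-03)² / (0.406 − 8.128e-03) = 1.66e-04.

K_a = 1.66e-04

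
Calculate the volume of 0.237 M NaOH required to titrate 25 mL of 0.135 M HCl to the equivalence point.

At equivalence: moles acid = moles base. moles HCl = 0.135 × 25/1000 = 0.003375 mol. V_base = moles / 0.237 × 1000 = 14.2 mL.

V_{base} = 14.2 mL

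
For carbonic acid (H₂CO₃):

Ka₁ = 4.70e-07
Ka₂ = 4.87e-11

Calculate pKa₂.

pKa₂ = -log(Ka₂) = -log(4.87e-11) = 10.31.

pK_{a2} = 10.31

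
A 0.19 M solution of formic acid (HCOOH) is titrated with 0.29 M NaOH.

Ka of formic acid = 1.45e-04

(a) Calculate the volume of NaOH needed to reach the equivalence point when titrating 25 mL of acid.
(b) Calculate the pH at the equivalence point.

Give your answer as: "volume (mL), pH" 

moles acid = 0.19 × 25/1000 = 0.00475 mol; V_base = moles/0.29 × 1000 = 16.4 mL. At equivalence only the conjugate base is present: [A⁻] = 0.00475/0.041 = 1.1479e-01 M. Kb = Kw/Ka = 6.90e-11; [OH⁻] = √(Kb × [A⁻]) = 2.8137e-06; pOH = 5.55; pH = 14 - pOH = 8.45.

V = 16.4 mL, pH = 8.45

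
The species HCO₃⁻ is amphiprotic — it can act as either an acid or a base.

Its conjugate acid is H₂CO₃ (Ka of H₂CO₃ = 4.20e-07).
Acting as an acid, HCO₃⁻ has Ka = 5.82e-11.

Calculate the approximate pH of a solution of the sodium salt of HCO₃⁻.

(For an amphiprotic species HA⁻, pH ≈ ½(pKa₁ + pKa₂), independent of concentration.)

pKa₁ = -log(4.20e-07) = 6.38; pKa₂ = -log(5.82e-11) = 10.24. For an amphiprotic species, pH ≈ ½(pKa₁ + pKa₂) = ½(6.38 + 10.24) = 8.31.

pH = 8.31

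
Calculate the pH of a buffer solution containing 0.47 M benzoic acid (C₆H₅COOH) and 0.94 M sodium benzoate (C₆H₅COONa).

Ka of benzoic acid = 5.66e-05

pKa = -log(5.66e-05) = 4.25. pH = pKa + log([A⁻]/[HA]) = 4.25 + log(0.94/0.47)

pH = 4.55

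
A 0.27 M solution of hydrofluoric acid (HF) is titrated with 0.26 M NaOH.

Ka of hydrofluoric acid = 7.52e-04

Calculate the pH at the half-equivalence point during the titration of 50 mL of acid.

At half-equivalence [HA] = [A⁻], so Henderson-Hasselbalch gives pH = pKa = -log(7.52e-04) = 3.12.

pH = pKa = 3.12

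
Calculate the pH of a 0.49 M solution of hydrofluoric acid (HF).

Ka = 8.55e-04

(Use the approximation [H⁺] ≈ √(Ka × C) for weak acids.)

[H⁺] = √(Ka × C) = √(8.55e-04 × 0.49) = 2.0468e-02. pH = -log(2.0468e-02)

pH = 1.69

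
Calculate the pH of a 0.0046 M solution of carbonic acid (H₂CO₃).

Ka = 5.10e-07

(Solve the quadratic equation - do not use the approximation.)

x² + Ka×x - Ka×C = 0. Using quadratic formula: [H⁺] = 4.8181e-05

pH = 4.32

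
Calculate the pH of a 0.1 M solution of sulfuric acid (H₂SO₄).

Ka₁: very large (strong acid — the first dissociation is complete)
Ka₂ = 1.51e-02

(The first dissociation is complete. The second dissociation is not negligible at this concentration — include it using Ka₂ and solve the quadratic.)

First dissociation is complete: [H⁺]₀ = [HSO₄⁻]₀ = C = 0.1 M. Second dissociation HSO₄⁻ ⇌ H⁺ + SO₄²⁻: let x = [SO₄²⁻]. Ka₂ = (C + x)·x / (C − x) = 1.51e-02 → x² + (C + Ka₂)·x − Ka₂·C = 0 → x² + 0.11510·x − 1.510e-03 = 0. x = (−0.11510 + √(0.11510² + 4 × 1.510e-03)) / 2 = 1.1891e-02 M. [H⁺] = C + x = 0.1 + 1.1891e-02 = 1.1189e-01 M. pH = -log(1.1189e-01) = 0.95.

pH = 0.95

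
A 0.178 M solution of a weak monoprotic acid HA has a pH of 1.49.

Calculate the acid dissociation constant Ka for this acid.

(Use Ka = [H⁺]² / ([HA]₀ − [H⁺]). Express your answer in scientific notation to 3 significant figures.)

[H⁺] = 10^(−pH) = 10^(−1.49) = 3.236e-02 M. For HA ⇌ H⁺ + A⁻, Ka = [H⁺][A⁻]/[HA] = [H⁺]² / ([HA]₀ − [H⁺]) = (3.236e-02)² / (0.178 − 3.236e-02) = 7.19e-03.

K_a = 7.19e-03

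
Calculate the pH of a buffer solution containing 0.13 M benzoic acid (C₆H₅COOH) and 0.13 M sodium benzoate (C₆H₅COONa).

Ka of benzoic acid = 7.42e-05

pKa = -log(7.42e-05) = 4.13. pH = pKa + log([A⁻]/[HA]) = 4.13 + log(0.13/0.13)

pH = 4.13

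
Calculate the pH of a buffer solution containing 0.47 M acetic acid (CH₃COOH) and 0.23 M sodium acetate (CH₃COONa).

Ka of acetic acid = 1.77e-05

pKa = -log(1.77e-05) = 4.75. pH = pKa + log([A⁻]/[HA]) = 4.75 + log(0.23/0.47)

pH = 4.44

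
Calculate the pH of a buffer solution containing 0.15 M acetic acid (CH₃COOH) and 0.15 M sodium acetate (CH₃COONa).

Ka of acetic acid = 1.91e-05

pKa = -log(1.91e-05) = 4.72. pH = pKa + log([A⁻]/[HA]) = 4.72 + log(0.15/0.15)

pH = 4.72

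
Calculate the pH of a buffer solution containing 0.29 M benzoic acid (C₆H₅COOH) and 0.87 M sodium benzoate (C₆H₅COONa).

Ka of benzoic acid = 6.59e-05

pKa = -log(6.59e-05) = 4.18. pH = pKa + log([A⁻]/[HA]) = 4.18 + log(0.87/0.29)

pH = 4.66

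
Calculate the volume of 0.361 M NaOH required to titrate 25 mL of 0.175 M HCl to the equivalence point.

At equivalence: moles acid = moles base. moles HCl = 0.175 × 25/1000 = 0.004375 mol. V_base = moles / 0.361 × 1000 = 12.1 mL.

V_{base} = 12.1 mL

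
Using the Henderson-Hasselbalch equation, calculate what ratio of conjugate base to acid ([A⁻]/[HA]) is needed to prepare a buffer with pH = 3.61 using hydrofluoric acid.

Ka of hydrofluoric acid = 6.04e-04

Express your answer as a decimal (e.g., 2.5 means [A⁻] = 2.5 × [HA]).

pKa = -log(6.04e-04) = 3.2190. pH = pKa + log([A⁻]/[HA]), so log([A⁻]/[HA]) = pH − pKa = 3.61 − 3.2190 = 0.3910. [A⁻]/[HA] = 10^(0.3910) = 2.46

[A⁻]/[HA] = 2.46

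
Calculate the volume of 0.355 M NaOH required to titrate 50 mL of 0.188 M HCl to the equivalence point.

At equivalence: moles acid = moles base. moles HCl = 0.188 × 50/1000 = 0.0094 mol. V_base = moles / 0.355 × 1000 = 26.5 mL.

V_{base} = 26.5 mL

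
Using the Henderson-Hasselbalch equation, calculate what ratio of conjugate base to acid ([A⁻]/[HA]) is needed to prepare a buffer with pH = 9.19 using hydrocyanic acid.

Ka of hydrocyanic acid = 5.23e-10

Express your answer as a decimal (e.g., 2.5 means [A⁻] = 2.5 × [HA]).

pKa = -log(5.23e-10) = 9.2815. pH = pKa + log([A⁻]/[HA]), so log([A⁻]/[HA]) = pH − pKa = 9.19 − 9.2815 = -0.0915. [A⁻]/[HA] = 10^(-0.0915) = 0.810

[A⁻]/[HA] = 0.810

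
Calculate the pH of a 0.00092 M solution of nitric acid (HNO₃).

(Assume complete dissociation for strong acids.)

[H⁺] = 0.00092 M for strong acid. pH = -log[H⁺] = -log(0.00092)

pH = 3.04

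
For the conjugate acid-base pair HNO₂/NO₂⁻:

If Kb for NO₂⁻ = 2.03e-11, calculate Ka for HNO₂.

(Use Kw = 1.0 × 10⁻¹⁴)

For a conjugate pair Ka × Kb = Kw, so Ka = Kw/Kb = 1.0 × 10⁻¹⁴ / 2.03e-11 = 4.93e-04.

K_a = 4.93e-04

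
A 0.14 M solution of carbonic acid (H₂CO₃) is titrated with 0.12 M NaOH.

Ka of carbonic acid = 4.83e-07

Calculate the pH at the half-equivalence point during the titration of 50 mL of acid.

At half-equivalence [HA] = [A⁻], so Henderson-Hasselbalch gives pH = pKa = -log(4.83e-07) = 6.32.

pH = pKa = 6.32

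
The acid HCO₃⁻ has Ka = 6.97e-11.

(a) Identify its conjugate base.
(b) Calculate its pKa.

(a) The conjugate base is formed by removing one H⁺ from HCO₃⁻, giving CO₃²⁻. (b) pKa = -log(Ka) = -log(6.97e-11) = 10.16.

Conjugate base: CO₃²⁻; pK_a = 10.16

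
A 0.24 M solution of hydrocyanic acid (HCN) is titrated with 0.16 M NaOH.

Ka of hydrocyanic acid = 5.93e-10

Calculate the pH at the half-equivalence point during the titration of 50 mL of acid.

At half-equivalence [HA] = [A⁻], so Henderson-Hasselbalch gives pH = pKa = -log(5.93e-10) = 9.23.

pH = pKa = 9.23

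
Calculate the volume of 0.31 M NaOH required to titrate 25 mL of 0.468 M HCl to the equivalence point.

At equivalence: moles acid = moles base. moles HCl = 0.468 × 25/1000 = 0.0117 mol. V_base = moles / 0.31 × 1000 = 37.7 mL.

V_{base} = 37.7 mL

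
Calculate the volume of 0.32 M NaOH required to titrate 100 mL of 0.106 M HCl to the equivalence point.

At equivalence: moles acid = moles base. moles HCl = 0.106 × 100/1000 = 0.0106 mol. V_base = moles / 0.32 × 1000 = 33.1 mL.

V_{base} = 33.1 mL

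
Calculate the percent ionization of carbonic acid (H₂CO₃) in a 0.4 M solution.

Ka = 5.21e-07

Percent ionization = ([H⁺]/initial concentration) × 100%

Using Ka equilibrium: x² + Ka×x - Ka×C = 0. Solving: [H⁺] = 4.5625e-04. Percent = (4.5625e-04/0.4) × 100

Percent ionization = 0.114%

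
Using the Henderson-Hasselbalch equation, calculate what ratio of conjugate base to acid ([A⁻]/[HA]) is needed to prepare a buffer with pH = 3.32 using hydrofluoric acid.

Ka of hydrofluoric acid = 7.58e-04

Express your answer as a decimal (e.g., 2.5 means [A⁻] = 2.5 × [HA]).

pKa = -log(7.58e-04) = 3.1203. pH = pKa + log([A⁻]/[HA]), so log([A⁻]/[HA]) = pH − pKa = 3.32 − 3.1203 = 0.1997. [A⁻]/[HA] = 10^(0.1997) = 1.58

[A⁻]/[HA] = 1.58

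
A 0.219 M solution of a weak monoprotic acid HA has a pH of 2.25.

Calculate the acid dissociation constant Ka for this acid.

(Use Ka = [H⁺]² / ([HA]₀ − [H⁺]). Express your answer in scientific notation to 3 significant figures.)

[H⁺] = 10^(−pH) = 10^(−2.25) = 5.623e-03 M. For HA ⇌ H⁺ + A⁻, Ka = [H⁺][A⁻]/[HA] = [H⁺]² / ([HA]₀ − [H⁺]) = (5.623e-03)² / (0.219 − 5.623e-03) = 1.48e-04.

K_a = 1.48e-04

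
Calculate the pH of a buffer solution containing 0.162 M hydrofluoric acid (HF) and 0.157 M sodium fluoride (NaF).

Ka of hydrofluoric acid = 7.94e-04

pKa = -log(7.94e-04) = 3.10. pH = pKa + log([A⁻]/[HA]) = 3.10 + log(0.157/0.162)

pH = 3.09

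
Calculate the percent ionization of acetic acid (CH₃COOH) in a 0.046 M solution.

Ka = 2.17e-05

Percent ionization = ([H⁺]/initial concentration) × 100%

Using Ka equilibrium: x² + Ka×x - Ka×C = 0. Solving: [H⁺] = 9.8831e-04. Percent = (9.8831e-04/0.046) × 100

Percent ionization = 2.15%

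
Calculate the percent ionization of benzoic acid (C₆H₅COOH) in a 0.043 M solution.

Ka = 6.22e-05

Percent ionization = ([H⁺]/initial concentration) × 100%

Using Ka equilibrium: x² + Ka×x - Ka×C = 0. Solving: [H⁺] = 1.6046e-03. Percent = (1.6046e-03/0.043) × 100

Percent ionization = 3.73%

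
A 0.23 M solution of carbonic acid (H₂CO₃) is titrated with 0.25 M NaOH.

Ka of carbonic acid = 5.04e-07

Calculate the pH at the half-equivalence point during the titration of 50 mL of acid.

At half-equivalence [HA] = [A⁻], so Henderson-Hasselbalch gives pH = pKa = -log(5.04e-07) = 6.30.

pH = pKa = 6.30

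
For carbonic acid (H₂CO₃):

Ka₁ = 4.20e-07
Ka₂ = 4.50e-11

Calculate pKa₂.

pKa₂ = -log(Ka₂) = -log(4.50e-11) = 10.35.

pK_{a2} = 10.35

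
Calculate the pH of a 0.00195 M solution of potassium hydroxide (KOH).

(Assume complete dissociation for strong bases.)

[OH⁻] = 0.00195 M for strong base. pOH = -log[OH⁻] = 2.71, pH = 14 - pOH

pH = 11.29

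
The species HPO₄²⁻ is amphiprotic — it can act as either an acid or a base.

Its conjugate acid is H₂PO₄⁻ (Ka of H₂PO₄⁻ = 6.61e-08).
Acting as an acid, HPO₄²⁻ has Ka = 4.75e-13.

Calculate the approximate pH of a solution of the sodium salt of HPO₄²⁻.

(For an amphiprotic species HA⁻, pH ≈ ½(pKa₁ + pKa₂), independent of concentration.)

pKa₁ = -log(6.61e-08) = 7.18; pKa₂ = -log(4.75e-13) = 12.32. For an amphiprotic species, pH ≈ ½(pKa₁ + pKa₂) = ½(7.18 + 12.32) = 9.75.

pH = 9.75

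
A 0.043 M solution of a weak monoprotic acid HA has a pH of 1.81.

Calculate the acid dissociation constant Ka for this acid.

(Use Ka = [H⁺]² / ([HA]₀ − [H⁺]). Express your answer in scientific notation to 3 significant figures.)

[H⁺] = 10^(−pH) = 10^(−1.81) = 1.549e-02 M. For HA ⇌ H⁺ + A⁻, Ka = [H⁺][A⁻]/[HA] = [H⁺]² / ([HA]₀ − [H⁺]) = (1.549e-02)² / (0.043 − 1.549e-02) = 8.72e-03.

K_a = 8.72e-03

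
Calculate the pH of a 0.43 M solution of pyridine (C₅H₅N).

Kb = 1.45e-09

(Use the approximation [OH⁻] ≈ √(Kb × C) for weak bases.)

[OH⁻] = √(Kb × C) = √(1.45e-09 × 0.43) = 2.4970e-05. pOH = 4.60, pH = 14 - pOH

pH = 9.40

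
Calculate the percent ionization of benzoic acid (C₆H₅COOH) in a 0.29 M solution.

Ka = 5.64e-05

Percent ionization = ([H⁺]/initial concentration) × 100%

Using Ka equilibrium: x² + Ka×x - Ka×C = 0. Solving: [H⁺] = 4.0162e-03. Percent = (4.0162e-03/0.29) × 100

Percent ionization = 1.38%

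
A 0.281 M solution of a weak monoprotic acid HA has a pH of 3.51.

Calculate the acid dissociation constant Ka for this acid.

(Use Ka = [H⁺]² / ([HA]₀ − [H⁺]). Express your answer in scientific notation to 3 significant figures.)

[H⁺] = 10^(−pH) = 10^(−3.51) = 3.090e-04 M. For HA ⇌ H⁺ + A⁻, Ka = [H⁺][A⁻]/[HA] = [H⁺]² / ([HA]₀ − [H⁺]) = (3.090e-04)² / (0.281 − 3.090e-04) = 3.40e-07.

K_a = 3.40e-07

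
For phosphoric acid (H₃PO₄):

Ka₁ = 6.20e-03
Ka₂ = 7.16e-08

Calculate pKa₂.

pKa₂ = -log(Ka₂) = -log(7.16e-08) = 7.15.

pK_{a2} = 7.15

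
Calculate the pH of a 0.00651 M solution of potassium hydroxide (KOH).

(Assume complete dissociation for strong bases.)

[OH⁻] = 0.00651 M for strong base. pOH = -log[OH⁻] = 2.19, pH = 14 - pOH

pH = 11.81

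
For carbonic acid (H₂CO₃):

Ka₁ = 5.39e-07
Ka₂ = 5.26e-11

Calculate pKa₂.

pKa₂ = -log(Ka₂) = -log(5.26e-11) = 10.28.

pK_{a2} = 10.28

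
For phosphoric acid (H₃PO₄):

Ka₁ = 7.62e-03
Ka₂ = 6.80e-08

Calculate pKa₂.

pKa₂ = -log(Ka₂) = -log(6.80e-08) = 7.17.

pK_{a2} = 7.17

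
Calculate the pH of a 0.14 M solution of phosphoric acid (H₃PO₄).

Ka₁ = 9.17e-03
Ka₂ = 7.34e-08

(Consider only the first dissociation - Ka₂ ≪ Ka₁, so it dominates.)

First dissociation dominates. From Ka₁ = [H⁺][HA⁻]/[H₂A], x² + Ka₁·x − Ka₁·C = 0 with C = 0.14 M and Ka₁ = 9.17e-03. Solving: [H⁺] = (−Ka₁ + √(Ka₁² + 4·Ka₁·C)) / 2 = 3.1537e-02 M. pH = -log(3.1537e-02) = 1.50.

pH = 1.50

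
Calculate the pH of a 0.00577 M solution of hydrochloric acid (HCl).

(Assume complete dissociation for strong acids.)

[H⁺] = 0.00577 M for strong acid. pH = -log[H⁺] = -log(0.00577)

pH = 2.24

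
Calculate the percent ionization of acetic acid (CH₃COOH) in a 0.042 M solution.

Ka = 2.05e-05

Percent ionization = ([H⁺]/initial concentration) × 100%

Using Ka equilibrium: x² + Ka×x - Ka×C = 0. Solving: [H⁺] = 9.1771e-04. Percent = (9.1771e-04/0.042) × 100

Percent ionization = 2.19%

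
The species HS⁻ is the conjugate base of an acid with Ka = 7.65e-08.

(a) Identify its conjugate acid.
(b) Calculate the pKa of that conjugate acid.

(a) The conjugate acid is formed by adding one H⁺ to HS⁻, giving H₂S. (b) pKa = -log(Ka) = -log(7.65e-08) = 7.12.

Conjugate acid: H₂S; pK_a = 7.12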